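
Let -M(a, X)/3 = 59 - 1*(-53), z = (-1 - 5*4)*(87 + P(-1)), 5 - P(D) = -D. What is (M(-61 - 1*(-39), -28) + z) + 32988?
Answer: 30741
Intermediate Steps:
P(D) = 5 + D (P(D) = 5 - (-1)*D = 5 + D)
z = -1911 (z = (-1 - 5*4)*(87 + (5 - 1)) = (-1 - 20)*(87 + 4) = -21*91 = -1911)
M(a, X) = -336 (M(a, X) = -3*(59 - 1*(-53)) = -3*(59 + 53) = -3*112 = -336)
(M(-61 - 1*(-39), -28) + z) + 32988 = (-336 - 1911) + 32988 = -2247 + 32988 = 30741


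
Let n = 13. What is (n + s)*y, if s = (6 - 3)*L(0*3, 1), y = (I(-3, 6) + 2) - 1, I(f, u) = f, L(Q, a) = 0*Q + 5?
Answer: -56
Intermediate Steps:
L(Q, a) = 5 (L(Q, a) = 0 + 5 = 5)
y = -2 (y = (-3 + 2) - 1 = -1 - 1 = -2)
s = 15 (s = (6 - 3)*5 = 3*5 = 15)
(n + s)*y = (13 + 15)*(-2) = 28*(-2) = -56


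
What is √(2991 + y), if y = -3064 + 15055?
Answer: √14982 ≈ 122.40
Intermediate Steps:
y = 11991
√(2991 + y) = √(2991 + 11991) = √14982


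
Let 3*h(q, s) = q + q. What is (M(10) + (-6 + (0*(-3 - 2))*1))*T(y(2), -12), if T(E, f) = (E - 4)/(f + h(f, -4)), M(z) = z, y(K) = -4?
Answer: 8/5 ≈ 1.6000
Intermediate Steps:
h(q, s) = 2*q/3 (h(q, s) = (q + q)/3 = (2*q)/3 = 2*q/3)
T(E, f) = 3*(-4 + E)/(5*f) (T(E, f) = (E - 4)/(f + 2*f/3) = (-4 + E)/((5*f/3)) = (-4 + E)*(3/(5*f)) = 3*(-4 + E)/(5*f))
(M(10) + (-6 + (0*(-3 - 2))*1))*T(y(2), -12) = (10 + (-6 + (0*(-3 - 2))*1))*((⅗)*(-4 - 4)/(-12)) = (10 + (-6 + (0*(-5))*1))*((⅗)*(-1/12)*(-8)) = (10 + (-6 + 0*1))*(⅖) = (10 + (-6 + 0))*(⅖) = (10 - 6)*(⅖) = 4*(⅖) = 8/5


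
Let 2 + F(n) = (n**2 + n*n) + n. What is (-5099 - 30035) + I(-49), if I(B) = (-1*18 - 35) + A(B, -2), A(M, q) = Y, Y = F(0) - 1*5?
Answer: -35194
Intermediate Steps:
F(n) = -2 + n + 2*n**2 (F(n) = -2 + ((n**2 + n*n) + n) = -2 + ((n**2 + n**2) + n) = -2 + (2*n**2 + n) = -2 + (n + 2*n**2) = -2 + n + 2*n**2)
Y = -7 (Y = (-2 + 0 + 2*0**2) - 1*5 = (-2 + 0 + 2*0) - 5 = (-2 + 0 + 0) - 5 = -2 - 5 = -7)
A(M, q) = -7
I(B) = -60 (I(B) = (-1*18 - 35) - 7 = (-18 - 35) - 7 = -53 - 7 = -60)
(-5099 - 30035) + I(-49) = (-5099 - 30035) - 60 = -35134 - 60 = -35194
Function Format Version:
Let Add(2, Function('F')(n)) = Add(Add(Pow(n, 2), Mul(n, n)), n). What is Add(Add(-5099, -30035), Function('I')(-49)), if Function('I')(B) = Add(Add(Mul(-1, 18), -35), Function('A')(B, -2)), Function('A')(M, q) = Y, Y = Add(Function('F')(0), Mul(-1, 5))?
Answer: -35194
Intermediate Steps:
Function('F')(n) = Add(-2, n, Mul(2, Pow(n, 2))) (Function('F')(n) = Add(-2, Add(Add(Pow(n, 2), Mul(n, n)), n)) = Add(-2, Add(Add(Pow(n, 2), Pow(n, 2)), n)) = Add(-2, Add(Mul(2, Pow(n, 2)), n)) = Add(-2, Add(n, Mul(2, Pow(n, 2)))) = Add(-2, n, Mul(2, Pow(n, 2))))
Y = -7 (Y = Add(Add(-2, 0, Mul(2, Pow(0, 2))), Mul(-1, 5)) = Add(Add(-2, 0, Mul(2, 0)), -5) = Add(Add(-2, 0, 0), -5) = Add(-2, -5) = -7)
Function('A')(M, q) = -7
Function('I')(B) = -60 (Function('I')(B) = Add(Add(Mul(-1, 18), -35), -7) = Add(Add(-18, -35), -7) = Add(-53, -7) = -60)
Add(Add(-5099, -30035), Function('I')(-49)) = Add(Add(-5099, -30035), -60) = Add(-35134, -60) = -35194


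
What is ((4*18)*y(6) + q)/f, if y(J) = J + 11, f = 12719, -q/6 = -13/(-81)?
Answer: 418/4347 ≈ 0.096158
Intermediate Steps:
q = -26/27 (q = -(-78)/(-81) = -(-78)*(-1)/81 = -6*13/81 = -26/27 ≈ -0.96296)
y(J) = 11 + J
((4*18)*y(6) + q)/f = ((4*18)*(11 + 6) - 26/27)/12719 = (72*17 - 26/27)*(1/12719) = (1224 - 26/27)*(1/12719) = (33022/27)*(1/12719) = 418/4347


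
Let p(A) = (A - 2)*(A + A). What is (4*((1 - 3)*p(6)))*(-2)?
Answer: 768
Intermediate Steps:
p(A) = 2*A*(-2 + A) (p(A) = (-2 + A)*(2*A) = 2*A*(-2 + A))
(4*((1 - 3)*p(6)))*(-2) = (4*((1 - 3)*(2*6*(-2 + 6))))*(-2) = (4*(-4*6*4))*(-2) = (4*(-2*48))*(-2) = (4*(-96))*(-2) = -384*(-2) = 768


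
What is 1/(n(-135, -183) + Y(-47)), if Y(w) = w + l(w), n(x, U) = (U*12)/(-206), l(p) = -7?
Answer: -103/4464 ≈ -0.023073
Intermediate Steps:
n(x, U) = -6*U/103 (n(x, U) = (12*U)*(-1/206) = -6*U/103)
Y(w) = -7 + w (Y(w) = w - 7 = -7 + w)
1/(n(-135, -183) + Y(-47)) = 1/(-6/103*(-183) + (-7 - 47)) = 1/(1098/103 - 54) = 1/(-4464/103) = -103/4464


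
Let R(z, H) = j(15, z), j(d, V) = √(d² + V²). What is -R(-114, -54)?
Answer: -3*√1469 ≈ -114.98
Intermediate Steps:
j(d, V) = √(V² + d²)
R(z, H) = √(225 + z²) (R(z, H) = √(z² + 15²) = √(z² + 225) = √(225 + z²))
-R(-114, -54) = -√(225 + (-114)²) = -√(225 + 12996) = -√13221 = -3*√1469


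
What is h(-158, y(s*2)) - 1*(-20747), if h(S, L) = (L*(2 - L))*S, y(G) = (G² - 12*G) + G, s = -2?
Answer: 570587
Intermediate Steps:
y(G) = G² - 11*G
h(S, L) = L*S*(2 - L)
h(-158, y(s*2)) - 1*(-20747) = ((-2*2)*(-11 - 2*2))*(-158)*(2 - (-2*2)*(-11 - 2*2)) - 1*(-20747) = -4*(-11 - 4)*(-158)*(2 - (-4)*(-11 - 4)) + 20747 = -4*(-15)*(-158)*(2 - (-4)*(-15)) + 20747 = 60*(-158)*(2 - 1*60) + 20747 = 60*(-158)*(2 - 60) + 20747 = 60*(-158)*(-58) + 20747 = 549840 + 20747 = 570587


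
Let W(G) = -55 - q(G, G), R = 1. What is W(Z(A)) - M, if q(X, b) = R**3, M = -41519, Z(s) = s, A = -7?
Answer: 41463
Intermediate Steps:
q(X, b) = 1 (q(X, b) = 1**3 = 1)
W(G) = -56 (W(G) = -55 - 1*1 = -55 - 1 = -56)
W(Z(A)) - M = -56 - 1*(-41519) = -56 + 41519 = 41463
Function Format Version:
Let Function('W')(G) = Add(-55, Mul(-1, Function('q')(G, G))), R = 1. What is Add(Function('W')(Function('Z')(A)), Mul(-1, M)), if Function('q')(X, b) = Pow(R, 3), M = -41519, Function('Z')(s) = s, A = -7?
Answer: 41463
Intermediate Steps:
Function('q')(X, b) = 1 (Function('q')(X, b) = Pow(1, 3) = 1)
Function('W')(G) = -56 (Function('W')(G) = Add(-55, Mul(-1, 1)) = Add(-55, -1) = -56)
Add(Function('W')(Function('Z')(A)), Mul(-1, M)) = Add(-56, Mul(-1, -41519)) = Add(-56, 41519) = 41463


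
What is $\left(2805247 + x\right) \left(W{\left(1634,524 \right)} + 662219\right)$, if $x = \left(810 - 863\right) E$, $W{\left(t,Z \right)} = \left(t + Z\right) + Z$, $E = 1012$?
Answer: $1829548905511$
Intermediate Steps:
$W{\left(t,Z \right)} = t + 2 Z$ ($W{\left(t,Z \right)} = \left(Z + t\right) + Z = t + 2 Z$)
$x = -53636$ ($x = \left(810 - 863\right) 1012 = \left(-53\right) 1012 = -53636$)
$\left(2805247 + x\right) \left(W{\left(1634,524 \right)} + 662219\right) = \left(2805247 - 53636\right) \left(\left(1634 + 2 \cdot 524\right) + 662219\right) = 2751611 \left(\left(1634 + 1048\right) + 662219\right) = 2751611 \left(2682 + 662219\right) = 2751611 \cdot 664901 = 1829548905511$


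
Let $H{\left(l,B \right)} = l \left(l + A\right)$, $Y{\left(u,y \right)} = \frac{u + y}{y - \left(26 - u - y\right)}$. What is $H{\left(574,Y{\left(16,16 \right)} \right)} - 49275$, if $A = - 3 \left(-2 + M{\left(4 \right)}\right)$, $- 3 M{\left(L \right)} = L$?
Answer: $285941$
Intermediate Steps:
$M{\left(L \right)} = - \frac{L}{3}$
$Y{\left(u,y \right)} = \frac{u + y}{-26 + u + 2 y}$ ($Y{\left(u,y \right)} = \frac{u + y}{y + \left(-26 + u + y\right)} = \frac{u + y}{-26 + u + 2 y}$)
$A = 10$ ($A = - 3 \left(-2 - \frac{4}{3}\right) = \left(-3\right) \left(- \frac{10}{3}\right) = 10$)
$H{\left(l,B \right)} = l \left(10 + l\right)$ ($H{\left(l,B \right)} = l \left(l + 10\right) = l \left(10 + l\right)$)
$H{\left(574,Y{\left(16,16 \right)} \right)} - 49275 = 574 \left(10 + 574\right) - 49275 = 574 \cdot 584 - 49275 = 335216 - 49275 = 285941$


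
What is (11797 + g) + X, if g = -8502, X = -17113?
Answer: -13818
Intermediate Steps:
(11797 + g) + X = (11797 - 8502) - 17113 = 3295 - 17113 = -13818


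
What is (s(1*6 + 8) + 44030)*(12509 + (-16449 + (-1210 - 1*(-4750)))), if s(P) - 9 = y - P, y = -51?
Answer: -17589600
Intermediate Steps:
s(P) = -42 - P (s(P) = 9 + (-51 - P) = -42 - P)
(s(1*6 + 8) + 44030)*(12509 + (-16449 + (-1210 - 1*(-4750)))) = ((-42 - (1*6 + 8)) + 44030)*(12509 + (-16449 + (-1210 - 1*(-4750)))) = ((-42 - (6 + 8)) + 44030)*(12509 + (-16449 + (-1210 + 4750))) = ((-42 - 1*14) + 44030)*(12509 + (-16449 + 3540)) = ((-42 - 14) + 44030)*(12509 - 12909) = (-56 + 44030)*(-400) = 43974*(-400) = -17589600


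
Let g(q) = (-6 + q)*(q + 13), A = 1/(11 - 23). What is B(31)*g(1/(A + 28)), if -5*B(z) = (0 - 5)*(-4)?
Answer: 34901064/112225 ≈ 310.99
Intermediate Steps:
A = -1/12 (A = 1/(-12) = -1/12 ≈ -0.083333)
B(z) = -4 (B(z) = -(0 - 5)*(-4)/5 = -(-1)*(-4) = -⅕*20 = -4)
g(q) = (-6 + q)*(13 + q)
B(31)*g(1/(A + 28)) = -4*(-78 + (1/(-1/12 + 28))² + 7/(-1/12 + 28)) = -4*(-78 + (1/(335/12))² + 7/(335/12)) = -4*(-78 + (12/335)² + 7*(12/335)) = -4*(-78 + 144/112225 + 84/335) = -4*(-8725266/112225) = 34901064/112225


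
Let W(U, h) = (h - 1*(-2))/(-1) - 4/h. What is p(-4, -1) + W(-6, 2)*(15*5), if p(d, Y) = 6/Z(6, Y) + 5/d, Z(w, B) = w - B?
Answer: -12611/28 ≈ -450.39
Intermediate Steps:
p(d, Y) = 5/d + 6/(6 - Y) (p(d, Y) = 6/(6 - Y) + 5/d = 5/d + 6/(6 - Y))
W(U, h) = -2 - h - 4/h (W(U, h) = (h + 2)*(-1) - 4/h = (2 + h)*(-1) - 4/h = (-2 - h) - 4/h = -2 - h - 4/h)
p(-4, -1) + W(-6, 2)*(15*5) = (-6/(-6 - 1) + 5/(-4)) + (-2 - 1*2 - 4/2)*(15*5) = (-6/(-7) + 5*(-¼)) + (-2 - 2 - 4*½)*75 = (-6*(-⅐) - 5/4) + (-2 - 2 - 2)*75 = (6/7 - 5/4) - 6*75 = -11/28 - 450 = -12611/28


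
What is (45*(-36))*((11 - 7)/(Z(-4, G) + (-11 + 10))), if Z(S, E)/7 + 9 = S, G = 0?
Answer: 1620/23 ≈ 70.435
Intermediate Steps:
Z(S, E) = -63 + 7*S
(45*(-36))*((11 - 7)/(Z(-4, G) + (-11 + 10))) = (45*(-36))*((11 - 7)/((-63 + 7*(-4)) + (-11 + 10))) = -6480/((-63 - 28) - 1) = -6480/(-91 - 1) = -6480/(-92) = -6480*(-1)/92 = -1620*(-1/23) = 1620/23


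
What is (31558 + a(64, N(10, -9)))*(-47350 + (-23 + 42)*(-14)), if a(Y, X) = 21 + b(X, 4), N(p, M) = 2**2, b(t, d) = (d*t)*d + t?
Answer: -1506903552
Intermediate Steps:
b(t, d) = t + t*d**2 (b(t, d) = t*d**2 + t = t + t*d**2)
N(p, M) = 4
a(Y, X) = 21 + 17*X (a(Y, X) = 21 + X*(1 + 4**2) = 21 + X*(1 + 16) = 21 + X*17 = 21 + 17*X)
(31558 + a(64, N(10, -9)))*(-47350 + (-23 + 42)*(-14)) = (31558 + (21 + 17*4))*(-47350 + (-23 + 42)*(-14)) = (31558 + (21 + 68))*(-47350 + 19*(-14)) = (31558 + 89)*(-47350 - 266) = 31647*(-47616) = -1506903552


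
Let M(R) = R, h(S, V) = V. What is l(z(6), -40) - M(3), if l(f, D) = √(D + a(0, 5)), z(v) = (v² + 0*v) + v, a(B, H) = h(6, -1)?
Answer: -3 + I*√41 ≈ -3.0 + 6.4031*I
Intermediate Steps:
a(B, H) = -1
z(v) = v + v² (z(v) = (v² + 0) + v = v² + v = v + v²)
l(f, D) = √(-1 + D) (l(f, D) = √(D - 1) = √(-1 + D))
l(z(6), -40) - M(3) = √(-1 - 40) - 1*3 = √(-41) - 3 = I*√41 - 3 = -3 + I*√41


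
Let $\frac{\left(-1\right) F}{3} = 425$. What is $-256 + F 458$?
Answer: $-584206$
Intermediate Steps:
$F = -1275$ ($F = \left(-3\right) 425 = -1275$)
$-256 + F 458 = -256 - 583950 = -584206$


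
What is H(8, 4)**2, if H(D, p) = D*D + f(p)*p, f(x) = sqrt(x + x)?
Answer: 4224 + 1024*sqrt(2) ≈ 5672.2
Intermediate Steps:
f(x) = sqrt(2)*sqrt(x) (f(x) = sqrt(2*x) = sqrt(2)*sqrt(x))
H(D, p) = D**2 + sqrt(2)*p**(3/2) (H(D, p) = D*D + (sqrt(2)*sqrt(p))*p = D**2 + sqrt(2)*p**(3/2))
H(8, 4)**2 = (8**2 + sqrt(2)*4**(3/2))**2 = (64 + sqrt(2)*8)**2 = (64 + 8*sqrt(2))**2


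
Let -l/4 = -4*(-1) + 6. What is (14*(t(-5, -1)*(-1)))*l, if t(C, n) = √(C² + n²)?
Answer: 560*√26 ≈ 2855.4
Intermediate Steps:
l = -40 (l = -4*(-4*(-1) + 6) = -4*(4 + 6) = -4*10 = -40)
(14*(t(-5, -1)*(-1)))*l = (14*(√((-5)² + (-1)²)*(-1)))*(-40) = (14*(√(25 + 1)*(-1)))*(-40) = (14*(√26*(-1)))*(-40) = (14*(-√26))*(-40) = -14*√26*(-40) = 560*√26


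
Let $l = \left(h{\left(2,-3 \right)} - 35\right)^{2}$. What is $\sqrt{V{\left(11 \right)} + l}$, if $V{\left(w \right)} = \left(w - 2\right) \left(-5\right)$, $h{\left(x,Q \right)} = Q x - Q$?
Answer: $\sqrt{1399} \approx 37.403$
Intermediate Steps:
$h{\left(x,Q \right)} = - Q + Q x$
$V{\left(w \right)} = 10 - 5 w$ ($V{\left(w \right)} = \left(-2 + w\right) \left(-5\right) = 10 - 5 w$)
$l = 1444$ ($l = \left(- 3 \left(-1 + 2\right) - 35\right)^{2} = \left(\left(-3\right) 1 - 35\right)^{2} = \left(-3 - 35\right)^{2} = \left(-38\right)^{2} = 1444$)
$\sqrt{V{\left(11 \right)} + l} = \sqrt{\left(10 - 55\right) + 1444} = \sqrt{-45 + 1444} = \sqrt{1399}$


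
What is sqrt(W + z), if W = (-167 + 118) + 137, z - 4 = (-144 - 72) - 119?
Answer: 9*I*sqrt(3) ≈ 15.588*I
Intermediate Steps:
z = -331 (z = 4 + ((-144 - 72) - 119) = 4 + (-216 - 119) = 4 - 335 = -331)
W = 88 (W = -49 + 137 = 88)
sqrt(W + z) = sqrt(88 - 331) = sqrt(-243) = 9*I*sqrt(3)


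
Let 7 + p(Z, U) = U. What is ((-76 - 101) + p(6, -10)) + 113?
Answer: -81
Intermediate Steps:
p(Z, U) = -7 + U
((-76 - 101) + p(6, -10)) + 113 = ((-76 - 101) + (-7 - 10)) + 113 = (-177 - 17) + 113 = -194 + 113 = -81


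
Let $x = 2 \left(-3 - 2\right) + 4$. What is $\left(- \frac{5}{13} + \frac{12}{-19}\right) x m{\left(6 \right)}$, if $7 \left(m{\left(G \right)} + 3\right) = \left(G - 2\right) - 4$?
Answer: $- \frac{4518}{247} \approx -18.292$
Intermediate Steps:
$x = -6$ ($x = 2 \left(-5\right) + 4 = -10 + 4 = -6$)
$m{\left(G \right)} = - \frac{27}{7} + \frac{G}{7}$ ($m{\left(G \right)} = -3 + \frac{\left(G - 2\right) - 4}{7} = -3 + \frac{\left(-2 + G\right) - 4}{7} = -3 + \frac{-6 + G}{7} = -3 + \left(- \frac{6}{7} + \frac{G}{7}\right) = - \frac{27}{7} + \frac{G}{7}$)
$\left(- \frac{5}{13} + \frac{12}{-19}\right) x m{\left(6 \right)} = \left(- \frac{5}{13} + \frac{12}{-19}\right) \left(-6\right) \left(- \frac{27}{7} + \frac{1}{7} \cdot 6\right) = \left(\left(-5\right) \frac{1}{13} + 12 \left(- \frac{1}{19}\right)\right) \left(-6\right) \left(- \frac{27}{7} + \frac{6}{7}\right) = \left(- \frac{5}{13} - \frac{12}{19}\right) \left(-6\right) \left(-3\right) = \left(- \frac{251}{247}\right) \left(-6\right) \left(-3\right) = \frac{1506}{247} \left(-3\right) = - \frac{4518}{247}$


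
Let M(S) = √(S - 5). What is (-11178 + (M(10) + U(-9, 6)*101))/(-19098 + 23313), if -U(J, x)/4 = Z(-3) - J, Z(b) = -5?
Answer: -12794/4215 + √5/4215 ≈ -3.0348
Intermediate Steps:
U(J, x) = 20 + 4*J (U(J, x) = -4*(-5 - J) = 20 + 4*J)
M(S) = √(-5 + S)
(-11178 + (M(10) + U(-9, 6)*101))/(-19098 + 23313) = (-11178 + (√(-5 + 10) + (20 + 4*(-9))*101))/(-19098 + 23313) = (-11178 + (√5 + (20 - 36)*101))/4215 = (-11178 + (√5 - 16*101))*(1/4215) = (-11178 + (√5 - 1616))*(1/4215) = (-11178 + (-1616 + √5))*(1/4215) = (-12794 + √5)*(1/4215) = -12794/4215 + √5/4215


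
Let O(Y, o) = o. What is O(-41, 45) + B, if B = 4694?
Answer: 4739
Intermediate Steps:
O(-41, 45) + B = 45 + 4694 = 4739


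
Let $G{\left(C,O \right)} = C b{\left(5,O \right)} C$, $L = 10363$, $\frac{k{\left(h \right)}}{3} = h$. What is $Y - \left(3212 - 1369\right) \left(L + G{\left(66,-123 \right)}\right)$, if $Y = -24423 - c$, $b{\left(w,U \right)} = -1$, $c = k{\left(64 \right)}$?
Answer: $-11095516$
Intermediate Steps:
$k{\left(h \right)} = 3 h$
$c = 192$ ($c = 3 \cdot 64 = 192$)
$G{\left(C,O \right)} = - C^{2}$ ($G{\left(C,O \right)} = C \left(-1\right) C = - C C = - C^{2}$)
$Y = -24615$ ($Y = -24423 - 192 = -24615$)
$Y - \left(3212 - 1369\right) \left(L + G{\left(66,-123 \right)}\right) = -24615 - \left(3212 - 1369\right) \left(10363 - 66^{2}\right) = -24615 - 1843 \left(10363 - 4356\right) = -24615 - 1843 \cdot 6007 = -24615 - 11070901 = -11095516$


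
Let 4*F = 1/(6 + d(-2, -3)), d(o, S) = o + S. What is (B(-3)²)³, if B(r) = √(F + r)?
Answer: -1331/64 ≈ -20.797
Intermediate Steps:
d(o, S) = S + o
F = ¼ (F = 1/(4*(6 + (-3 - 2))) = 1/(4*(6 - 5)) = (¼)/1 = (¼)*1 = ¼ ≈ 0.25000)
B(r) = √(¼ + r)
(B(-3)²)³ = ((√(1 + 4*(-3))/2)²)³ = ((√(1 - 12)/2)²)³ = ((√(-11)/2)²)³ = (((I*√11)/2)²)³ = ((I*√11/2)²)³ = (-11/4)³ = -1331/64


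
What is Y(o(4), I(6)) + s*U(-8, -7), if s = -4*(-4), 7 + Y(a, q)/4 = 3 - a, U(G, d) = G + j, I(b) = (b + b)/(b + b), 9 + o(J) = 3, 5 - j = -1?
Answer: -24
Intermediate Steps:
j = 6 (j = 5 - 1*(-1) = 5 + 1 = 6)
o(J) = -6 (o(J) = -9 + 3 = -6)
I(b) = 1 (I(b) = (2*b)/((2*b)) = (2*b)*(1/(2*b)) = 1)
U(G, d) = 6 + G (U(G, d) = G + 6 = 6 + G)
Y(a, q) = -16 - 4*a (Y(a, q) = -28 + 4*(3 - a) = -28 + (12 - 4*a) = -16 - 4*a)
s = 16
Y(o(4), I(6)) + s*U(-8, -7) = (-16 - 4*(-6)) + 16*(6 - 8) = (-16 + 24) + 16*(-2) = 8 - 32 = -24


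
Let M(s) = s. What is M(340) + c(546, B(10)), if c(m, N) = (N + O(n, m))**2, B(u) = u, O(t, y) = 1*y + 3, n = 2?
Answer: 312821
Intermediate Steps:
O(t, y) = 3 + y (O(t, y) = y + 3 = 3 + y)
c(m, N) = (3 + N + m)**2 (c(m, N) = (N + (3 + m))**2 = (3 + N + m)**2)
M(340) + c(546, B(10)) = 340 + (3 + 10 + 546)**2 = 340 + 559**2 = 340 + 312481 = 312821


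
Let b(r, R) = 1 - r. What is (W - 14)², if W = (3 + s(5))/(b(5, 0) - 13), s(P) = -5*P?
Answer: 46656/289 ≈ 161.44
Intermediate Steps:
W = 22/17 (W = (3 - 5*5)/((1 - 1*5) - 13) = (3 - 25)/((1 - 5) - 13) = -22/(-4 - 13) = -22/(-17) = -22*(-1/17) = 22/17 ≈ 1.2941)
(W - 14)² = (22/17 - 14)² = (-216/17)² = 46656/289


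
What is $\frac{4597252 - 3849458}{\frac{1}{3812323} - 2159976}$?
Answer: $- \frac{2850832265462}{8234526184247} \approx -0.3462$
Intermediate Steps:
$\frac{4597252 - 3849458}{\frac{1}{3812323} - 2159976} = \frac{747794}{\frac{1}{3812323} - 2159976} = \frac{747794}{- \frac{8234526184247}{3812323}} = 747794 \left(- \frac{3812323}{8234526184247}\right) = - \frac{2850832265462}{8234526184247}$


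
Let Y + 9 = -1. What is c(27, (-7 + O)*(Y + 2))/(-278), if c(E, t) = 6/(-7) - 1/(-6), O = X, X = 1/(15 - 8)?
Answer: 29/11676 ≈ 0.0024837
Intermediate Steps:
Y = -10 (Y = -9 - 1 = -10)
X = ⅐ (X = 1/7 = ⅐ ≈ 0.14286)
O = ⅐ ≈ 0.14286
c(E, t) = -29/42 (c(E, t) = 6*(-⅐) - 1*(-⅙) = -6/7 + ⅙ = -29/42)
c(27, (-7 + O)*(Y + 2))/(-278) = -29/42/(-278) = -29/42*(-1/278) = 29/11676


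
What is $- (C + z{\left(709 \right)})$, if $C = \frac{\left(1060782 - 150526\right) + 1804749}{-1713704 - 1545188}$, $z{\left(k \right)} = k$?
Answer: $- \frac{2307839423}{3258892} \approx -708.17$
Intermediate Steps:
$C = - \frac{2715005}{3258892}$ ($C = \frac{\left(1060782 - 150526\right) + 1804749}{-3258892} = \left(910256 + 1804749\right) \left(- \frac{1}{3258892}\right) = 2715005 \left(- \frac{1}{3258892}\right) = - \frac{2715005}{3258892} \approx -0.83311$)
$- (C + z{\left(709 \right)}) = - (- \frac{2715005}{3258892} + 709) = \left(-1\right) \frac{2307839423}{3258892} = - \frac{2307839423}{3258892}$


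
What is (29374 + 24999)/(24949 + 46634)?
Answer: 54373/71583 ≈ 0.75958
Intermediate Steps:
(29374 + 24999)/(24949 + 46634) = 54373/71583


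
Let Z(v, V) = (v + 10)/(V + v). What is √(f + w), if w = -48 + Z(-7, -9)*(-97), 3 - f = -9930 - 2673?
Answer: √201219/4 ≈ 112.14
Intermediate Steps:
Z(v, V) = (10 + v)/(V + v)
f = 12606 (f = 3 - (-9930 - 2673) = 3 - 1*(-12603) = 3 + 12603 = 12606)
w = -477/16 (w = -48 + ((10 - 7)/(-9 - 7))*(-97) = -48 + (3/(-16))*(-97) = -48 - 1/16*3*(-97) = -48 - 3/16*(-97) = -48 + 291/16 = -477/16 ≈ -29.813)
√(f + w) = √(12606 - 477/16) = √(201219/16) = √201219/4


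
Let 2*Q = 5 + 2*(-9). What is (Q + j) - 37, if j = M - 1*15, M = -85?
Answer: -287/2 ≈ -143.50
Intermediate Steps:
Q = -13/2 (Q = (5 + 2*(-9))/2 = (5 - 18)/2 = (½)*(-13) = -13/2 ≈ -6.5000)
j = -100 (j = -85 - 1*15 = -85 - 15 = -100)
(Q + j) - 37 = (-13/2 - 100) - 37 = -213/2 - 37 = -287/2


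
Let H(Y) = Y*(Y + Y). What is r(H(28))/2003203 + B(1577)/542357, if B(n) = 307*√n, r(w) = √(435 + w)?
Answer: √2003/2003203 + 307*√1577/542357 ≈ 0.022501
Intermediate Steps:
H(Y) = 2*Y² (H(Y) = Y*(2*Y) = 2*Y²)
r(H(28))/2003203 + B(1577)/542357 = √(435 + 2*28²)/2003203 + (307*√1577)/542357 = √(435 + 2*784)*(1/2003203) + (307*√1577)*(1/542357) = √(435 + 1568)*(1/2003203) + 307*√1577/542357 = √2003*(1/2003203) + 307*√1577/542357 = √2003/2003203 + 307*√1577/542357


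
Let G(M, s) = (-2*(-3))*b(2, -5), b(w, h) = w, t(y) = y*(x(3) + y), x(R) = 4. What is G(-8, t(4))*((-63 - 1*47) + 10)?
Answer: -1200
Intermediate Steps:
t(y) = y*(4 + y)
G(M, s) = 12 (G(M, s) = -2*(-3)*2 = 6*2 = 12)
G(-8, t(4))*((-63 - 1*47) + 10) = 12*((-63 - 1*47) + 10) = 12*((-63 - 47) + 10) = 12*(-110 + 10) = 12*(-100) = -1200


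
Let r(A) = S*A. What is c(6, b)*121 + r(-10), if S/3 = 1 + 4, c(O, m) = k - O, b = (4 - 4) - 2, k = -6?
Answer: -1602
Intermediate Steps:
b = -2 (b = 0 - 2 = -2)
c(O, m) = -6 - O
S = 15 (S = 3*(1 + 4) = 3*5 = 15)
r(A) = 15*A
c(6, b)*121 + r(-10) = (-6 - 1*6)*121 + 15*(-10) = (-6 - 6)*121 - 150 = -12*121 - 150 = -1452 - 150 = -1602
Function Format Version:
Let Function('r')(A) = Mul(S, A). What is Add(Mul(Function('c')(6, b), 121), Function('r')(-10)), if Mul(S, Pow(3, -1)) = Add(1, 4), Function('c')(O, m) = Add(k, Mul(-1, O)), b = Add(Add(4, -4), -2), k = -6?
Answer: -1602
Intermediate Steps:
b = -2 (b = Add(0, -2) = -2)
Function('c')(O, m) = Add(-6, Mul(-1, O))
S = 15 (S = Mul(3, Add(1, 4)) = Mul(3, 5) = 15)
Function('r')(A) = Mul(15, A)
Add(Mul(Function('c')(6, b), 121), Function('r')(-10)) = Add(Mul(Add(-6, Mul(-1, 6)), 121), Mul(15, -10)) = Add(Mul(Add(-6, -6), 121), -150) = Add(Mul(-12, 121), -150) = Add(-1452, -150) = -1602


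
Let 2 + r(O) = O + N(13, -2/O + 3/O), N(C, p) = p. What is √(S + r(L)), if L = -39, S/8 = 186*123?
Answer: 4*√17394819/39 ≈ 427.77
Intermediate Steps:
S = 183024 (S = 8*(186*123) = 8*22878 = 183024)
r(O) = -2 + O + 1/O (r(O) = -2 + (O + (-2/O + 3/O)) = -2 + (O + 1/O) = -2 + O + 1/O)
√(S + r(L)) = √(183024 + (-2 - 39 + 1/(-39))) = √(183024 + (-2 - 39 - 1/39)) = √(183024 - 1600/39) = √(7136336/39) = 4*√17394819/39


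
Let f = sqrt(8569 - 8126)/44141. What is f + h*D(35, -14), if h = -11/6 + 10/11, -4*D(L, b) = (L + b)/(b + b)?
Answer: -61/352 + sqrt(443)/44141 ≈ -0.17282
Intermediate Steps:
D(L, b) = -(L + b)/(8*b) (D(L, b) = -(L + b)/(4*(b + b)) = -(L + b)/(4*(2*b)) = -(L + b)*1/(2*b)/4 = -(L + b)/(8*b))
h = -61/66 (h = -11*1/6 + 10*(1/11) = -11/6 + 10/11 = -61/66 ≈ -0.92424)
f = sqrt(443)/44141 (f = sqrt(443)*(1/44141) = sqrt(443)/44141 ≈ 0.00047683)
f + h*D(35, -14) = sqrt(443)/44141 - 61*(-1*35 - 1*(-14))/(528*(-14)) = sqrt(443)/44141 - 61*(-1)*(-35 + 14)/(528*14) = sqrt(443)/44141 - 61*(-1)*(-21)/(528*14) = sqrt(443)/44141 - 61/66*3/16 = sqrt(443)/44141 - 61/352 = -61/352 + sqrt(443)/44141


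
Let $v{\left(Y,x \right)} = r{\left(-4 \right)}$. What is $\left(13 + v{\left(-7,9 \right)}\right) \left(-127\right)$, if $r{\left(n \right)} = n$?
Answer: $-1143$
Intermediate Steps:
$v{\left(Y,x \right)} = -4$
$\left(13 + v{\left(-7,9 \right)}\right) \left(-127\right) = \left(13 - 4\right) \left(-127\right) = 9 \left(-127\right) = -1143$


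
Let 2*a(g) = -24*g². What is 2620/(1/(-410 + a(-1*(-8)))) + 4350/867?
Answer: -891956590/289 ≈ -3.0864e+6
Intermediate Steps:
a(g) = -12*g² (a(g) = (-24*g²)/2 = -12*g²)
2620/(1/(-410 + a(-1*(-8)))) + 4350/867 = 2620/(1/(-410 - 12*(-1*(-8))²)) + 4350/867 = 2620/(1/(-410 - 12*8²)) + 4350*(1/867) = 2620/(1/(-410 - 12*64)) + 1450/289 = 2620/(1/(-410 - 768)) + 1450/289 = 2620/(1/(-1178)) + 1450/289 = 2620/(-1/1178) + 1450/289 = 2620*(-1178) + 1450/289 = -3086360 + 1450/289 = -891956590/289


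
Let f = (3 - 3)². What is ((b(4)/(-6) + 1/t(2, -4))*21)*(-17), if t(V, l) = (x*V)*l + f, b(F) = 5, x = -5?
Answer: 11543/40 ≈ 288.58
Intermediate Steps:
f = 0 (f = 0² = 0)
t(V, l) = -5*V*l (t(V, l) = (-5*V)*l + 0 = -5*V*l + 0 = -5*V*l)
((b(4)/(-6) + 1/t(2, -4))*21)*(-17) = ((5/(-6) + 1/(-5*2*(-4)))*21)*(-17) = ((5*(-⅙) + 1/40)*21)*(-17) = ((-⅚ + 1*(1/40))*21)*(-17) = ((-⅚ + 1/40)*21)*(-17) = -97/120*21*(-17) = -679/40*(-17) = 11543/40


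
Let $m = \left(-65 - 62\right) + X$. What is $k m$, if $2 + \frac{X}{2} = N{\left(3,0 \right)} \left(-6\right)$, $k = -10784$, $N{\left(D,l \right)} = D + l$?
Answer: $1800928$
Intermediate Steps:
$X = -40$ ($X = -4 + 2 \left(3 + 0\right) \left(-6\right) = -4 + 2 \cdot 3 \left(-6\right) = -4 + 2 \left(-18\right) = -4 - 36 = -40$)
$m = -167$ ($m = \left(-65 - 62\right) - 40 = -127 - 40 = -167$)
$k m = \left(-10784\right) \left(-167\right) = 1800928$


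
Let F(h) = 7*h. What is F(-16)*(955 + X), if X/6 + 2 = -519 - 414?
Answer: 521360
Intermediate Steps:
X = -5610 (X = -12 + 6*(-519 - 414) = -12 + 6*(-933) = -12 - 5598 = -5610)
F(-16)*(955 + X) = (7*(-16))*(955 - 5610) = -112*(-4655) = 521360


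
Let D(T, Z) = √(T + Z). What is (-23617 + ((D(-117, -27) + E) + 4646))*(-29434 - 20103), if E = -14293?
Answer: 1647798768 - 594444*I ≈ 1.6478e+9 - 5.9444e+5*I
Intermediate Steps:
(-23617 + ((D(-117, -27) + E) + 4646))*(-29434 - 20103) = (-23617 + ((√(-117 - 27) - 14293) + 4646))*(-29434 - 20103) = (-23617 + ((√(-144) - 14293) + 4646))*(-49537) = (-23617 + ((12*I - 14293) + 4646))*(-49537) = (-23617 + ((-14293 + 12*I) + 4646))*(-49537) = (-23617 + (-9647 + 12*I))*(-49537) = (-33264 + 12*I)*(-49537) = 1647798768 - 594444*I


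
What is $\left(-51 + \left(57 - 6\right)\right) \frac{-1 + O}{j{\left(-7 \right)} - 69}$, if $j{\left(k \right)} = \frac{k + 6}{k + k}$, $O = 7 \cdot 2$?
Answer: $0$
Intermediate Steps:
$O = 14$
$j{\left(k \right)} = \frac{6 + k}{2 k}$
$\left(-51 + \left(57 - 6\right)\right) \frac{-1 + O}{j{\left(-7 \right)} - 69} = \left(-51 + \left(57 - 6\right)\right) \frac{-1 + 14}{\frac{6 - 7}{2 \left(-7\right)} - 69} = \left(-51 + 51\right) \frac{13}{\frac{1}{2} \left(- \frac{1}{7}\right) \left(-1\right) - 69} = 0 \frac{13}{\frac{1}{14} - 69} = 0 \frac{13}{- \frac{965}{14}} = 0 \cdot 13 \left(- \frac{14}{965}\right) = 0 \left(- \frac{182}{965}\right) = 0$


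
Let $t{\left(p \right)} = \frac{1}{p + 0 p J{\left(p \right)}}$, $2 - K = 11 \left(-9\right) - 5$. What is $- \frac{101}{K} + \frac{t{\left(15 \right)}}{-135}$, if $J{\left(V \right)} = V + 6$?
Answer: $- \frac{204631}{214650} \approx -0.95332$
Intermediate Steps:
$J{\left(V \right)} = 6 + V$
$K = 106$ ($K = 2 - \left(11 \left(-9\right) - 5\right) = 2 - \left(-99 - 5\right) = 2 - -104 = 2 + 104 = 106$)
$t{\left(p \right)} = \frac{1}{p}$ ($t{\left(p \right)} = \frac{1}{p + 0 p \left(6 + p\right)} = \frac{1}{p + 0 \left(6 + p\right)} = \frac{1}{p + 0} = \frac{1}{p}$)
$- \frac{101}{K} + \frac{t{\left(15 \right)}}{-135} = - \frac{101}{106} + \frac{1}{15 \left(-135\right)} = \left(-101\right) \frac{1}{106} + \frac{1}{15} \left(- \frac{1}{135}\right) = - \frac{101}{106} - \frac{1}{2025} = - \frac{204631}{214650}$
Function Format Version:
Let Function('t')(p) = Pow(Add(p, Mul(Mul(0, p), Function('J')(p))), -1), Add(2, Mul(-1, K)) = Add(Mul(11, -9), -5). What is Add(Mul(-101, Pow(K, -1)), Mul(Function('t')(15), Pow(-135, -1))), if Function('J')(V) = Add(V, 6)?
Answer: Rational(-204631, 214650) ≈ -0.95332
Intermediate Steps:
Function('J')(V) = Add(6, V)
K = 106 (K = Add(2, Mul(-1, Add(Mul(11, -9), -5))) = Add(2, Mul(-1, Add(-99, -5))) = Add(2, Mul(-1, -104)) = Add(2, 104) = 106)
Function('t')(p) = Pow(p, -1) (Function('t')(p) = Pow(Add(p, Mul(Mul(0, p), Add(6, p))), -1) = Pow(Add(p, Mul(0, Add(6, p))), -1) = Pow(Add(p, 0), -1) = Pow(p, -1))
Add(Mul(-101, Pow(K, -1)), Mul(Function('t')(15), Pow(-135, -1))) = Add(Mul(-101, Pow(106, -1)), Mul(Pow(15, -1), Pow(-135, -1))) = Add(Mul(-101, Rational(1, 106)), Mul(Rational(1, 15), Rational(-1, 135))) = Add(Rational(-101, 106), Rational(-1, 2025)) = Rational(-204631, 214650)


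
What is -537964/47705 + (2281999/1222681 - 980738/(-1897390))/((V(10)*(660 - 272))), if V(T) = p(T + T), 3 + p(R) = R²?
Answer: -2655987597178137689/235525169277010090 ≈ -11.277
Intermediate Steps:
p(R) = -3 + R²
V(T) = -3 + 4*T² (V(T) = -3 + (T + T)² = -3 + (2*T)² = -3 + 4*T²)
-537964/47705 + (2281999/1222681 - 980738/(-1897390))/((V(10)*(660 - 272))) = -537964/47705 + (2281999/1222681 - 980738/(-1897390))/(((-3 + 4*10²)*(660 - 272))) = -537964*1/47705 + (2281999*(1/1222681) - 980738*(-1/1897390))/(((-3 + 4*100)*388)) = -76852/6815 + (2281999/1222681 + 44579/86245)/(((-3 + 400)*388)) = -76852/6815 + 251316900054/(105450122845*((397*388))) = -76852/6815 + (251316900054/105450122845)/154036 = -76852/6815 + (251316900054/105450122845)*(1/154036) = -76852/6815 + 125658450027/8121557561276210 = -2655987597178137689/235525169277010090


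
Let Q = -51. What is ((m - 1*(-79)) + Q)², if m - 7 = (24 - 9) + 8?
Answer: 3364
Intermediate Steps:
m = 30 (m = 7 + ((24 - 9) + 8) = 7 + (15 + 8) = 7 + 23 = 30)
((m - 1*(-79)) + Q)² = ((30 - 1*(-79)) - 51)² = ((30 + 79) - 51)² = (109 - 51)² = 58² = 3364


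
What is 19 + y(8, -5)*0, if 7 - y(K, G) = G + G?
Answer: 19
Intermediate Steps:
y(K, G) = 7 - 2*G (y(K, G) = 7 - (G + G) = 7 - 2*G)
19 + y(8, -5)*0 = 19 + (7 - 2*(-5))*0 = 19 + (7 + 10)*0 = 19 + 17*0 = 19 + 0 = 19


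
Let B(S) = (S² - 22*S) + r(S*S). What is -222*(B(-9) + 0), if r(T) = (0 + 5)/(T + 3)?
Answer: -867317/14 ≈ -61951.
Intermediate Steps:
r(T) = 5/(3 + T)
B(S) = S² - 22*S + 5/(3 + S²) (B(S) = (S² - 22*S) + 5/(3 + S*S) = (S² - 22*S) + 5/(3 + S²) = S² - 22*S + 5/(3 + S²))
-222*(B(-9) + 0) = -222*((5 - 9*(-22 - 9)*(3 + (-9)²))/(3 + (-9)²) + 0) = -222*((5 - 9*(-31)*(3 + 81))/(3 + 81) + 0) = -222*((5 - 9*(-31)*84)/84 + 0) = -222*((5 + 23436)/84 + 0) = -222*((1/84)*23441 + 0) = -222*(23441/84 + 0) = -222*23441/84 = -867317/14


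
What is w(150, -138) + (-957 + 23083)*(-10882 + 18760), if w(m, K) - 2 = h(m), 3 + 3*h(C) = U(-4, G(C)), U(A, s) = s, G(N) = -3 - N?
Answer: 174308578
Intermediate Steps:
h(C) = -2 - C/3 (h(C) = -1 + (-3 - C)/3 = -1 + (-1 - C/3) = -2 - C/3)
w(m, K) = -m/3 (w(m, K) = 2 + (-2 - m/3) = -m/3)
w(150, -138) + (-957 + 23083)*(-10882 + 18760) = -1/3*150 + (-957 + 23083)*(-10882 + 18760) = -50 + 22126*7878 = -50 + 174308628 = 174308578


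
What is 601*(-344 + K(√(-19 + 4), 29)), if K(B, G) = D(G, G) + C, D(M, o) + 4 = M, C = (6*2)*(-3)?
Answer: -213355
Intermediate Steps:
C = -36 (C = 12*(-3) = -36)
D(M, o) = -4 + M
K(B, G) = -40 + G (K(B, G) = (-4 + G) - 36 = -40 + G)
601*(-344 + K(√(-19 + 4), 29)) = 601*(-344 + (-40 + 29)) = 601*(-344 - 11) = 601*(-355) = -213355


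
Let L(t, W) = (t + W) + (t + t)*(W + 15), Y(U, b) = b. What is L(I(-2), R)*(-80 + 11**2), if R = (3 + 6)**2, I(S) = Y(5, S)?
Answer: -12505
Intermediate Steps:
I(S) = S
R = 81 (R = 9**2 = 81)
L(t, W) = W + t + 2*t*(15 + W) (L(t, W) = (W + t) + (2*t)*(15 + W) = (W + t) + 2*t*(15 + W) = W + t + 2*t*(15 + W))
L(I(-2), R)*(-80 + 11**2) = (81 + 31*(-2) + 2*81*(-2))*(-80 + 11**2) = (81 - 62 - 324)*(-80 + 121) = -305*41 = -12505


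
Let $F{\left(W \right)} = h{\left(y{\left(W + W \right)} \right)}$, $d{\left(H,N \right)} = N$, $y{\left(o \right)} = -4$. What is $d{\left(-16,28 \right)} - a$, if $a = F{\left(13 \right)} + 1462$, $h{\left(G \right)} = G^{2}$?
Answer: $-1450$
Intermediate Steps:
$F{\left(W \right)} = 16$ ($F{\left(W \right)} = \left(-4\right)^{2} = 16$)
$a = 1478$ ($a = 16 + 1462 = 1478$)
$d{\left(-16,28 \right)} - a = 28 - 1478 = -1450$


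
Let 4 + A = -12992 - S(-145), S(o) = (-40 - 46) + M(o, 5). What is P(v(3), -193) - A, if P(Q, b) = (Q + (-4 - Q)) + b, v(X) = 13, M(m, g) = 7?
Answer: 12720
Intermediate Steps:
S(o) = -79 (S(o) = (-40 - 46) + 7 = -86 + 7 = -79)
P(Q, b) = -4 + b
A = -12917 (A = -4 + (-12992 - 1*(-79)) = -4 + (-12992 + 79) = -4 - 12913 = -12917)
P(v(3), -193) - A = (-4 - 193) - 1*(-12917) = -197 + 12917 = 12720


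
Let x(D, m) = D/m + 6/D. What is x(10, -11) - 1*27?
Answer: -1502/55 ≈ -27.309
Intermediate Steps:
x(D, m) = 6/D + D/m
x(10, -11) - 1*27 = (6/10 + 10/(-11)) - 1*27 = (6*(1/10) + 10*(-1/11)) - 27 = (3/5 - 10/11) - 27 = -17/55 - 27 = -1502/55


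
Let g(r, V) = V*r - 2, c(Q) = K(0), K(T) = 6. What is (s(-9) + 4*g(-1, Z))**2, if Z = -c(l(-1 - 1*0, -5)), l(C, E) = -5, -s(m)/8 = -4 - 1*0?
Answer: 2304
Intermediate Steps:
s(m) = 32 (s(m) = -8*(-4 - 1*0) = -8*(-4 + 0) = -8*(-4) = 32)
c(Q) = 6
Z = -6 (Z = -1*6 = -6)
g(r, V) = -2 + V*r
(s(-9) + 4*g(-1, Z))**2 = (32 + 4*(-2 - 6*(-1)))**2 = (32 + 4*(-2 + 6))**2 = (32 + 4*4)**2 = (32 + 16)**2 = 48**2 = 2304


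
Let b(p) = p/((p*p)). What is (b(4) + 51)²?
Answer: 42025/16 ≈ 2626.6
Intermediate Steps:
b(p) = 1/p (b(p) = p/(p²) = p/p² = 1/p)
(b(4) + 51)² = (1/4 + 51)² = (¼ + 51)² = (205/4)² = 42025/16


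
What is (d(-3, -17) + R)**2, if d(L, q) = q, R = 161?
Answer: 20736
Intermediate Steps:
(d(-3, -17) + R)**2 = (-17 + 161)**2 = 144**2 = 20736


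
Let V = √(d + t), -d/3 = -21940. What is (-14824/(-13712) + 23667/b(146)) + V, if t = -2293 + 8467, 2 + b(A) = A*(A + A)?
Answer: 203331/124265 + 13*√426 ≈ 269.95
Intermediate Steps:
b(A) = -2 + 2*A² (b(A) = -2 + A*(A + A) = -2 + A*(2*A) = -2 + 2*A²)
d = 65820 (d = -3*(-21940) = 65820)
t = 6174
V = 13*√426 (V = √(65820 + 6174) = √71994 = 13*√426 ≈ 268.32)
(-14824/(-13712) + 23667/b(146)) + V = (-14824/(-13712) + 23667/(-2 + 2*146²)) + 13*√426 = (-14824*(-1/13712) + 23667/(-2 + 2*21316)) + 13*√426 = (1853/1714 + 23667/(-2 + 42632)) + 13*√426 = (1853/1714 + 23667/42630) + 13*√426 = (1853/1714 + 23667*(1/42630)) + 13*√426 = (1853/1714 + 161/290) + 13*√426 = 203331/124265 + 13*√426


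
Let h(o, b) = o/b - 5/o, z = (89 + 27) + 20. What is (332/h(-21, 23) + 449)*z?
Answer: -950776/163 ≈ -5833.0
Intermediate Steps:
z = 136 (z = 116 + 20 = 136)
h(o, b) = -5/o + o/b
(332/h(-21, 23) + 449)*z = (332/(-5/(-21) - 21/23) + 449)*136 = (332/(-5*(-1/21) - 21*1/23) + 449)*136 = (332/(5/21 - 21/23) + 449)*136 = (332/(-326/483) + 449)*136 = (332*(-483/326) + 449)*136 = (-80178/163 + 449)*136 = -6991/163*136 = -950776/163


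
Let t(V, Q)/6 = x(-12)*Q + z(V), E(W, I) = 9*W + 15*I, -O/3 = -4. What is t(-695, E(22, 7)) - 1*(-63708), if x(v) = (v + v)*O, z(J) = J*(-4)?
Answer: -443196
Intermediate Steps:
O = 12 (O = -3*(-4) = 12)
z(J) = -4*J
x(v) = 24*v (x(v) = (v + v)*12 = (2*v)*12 = 24*v)
t(V, Q) = -1728*Q - 24*V (t(V, Q) = 6*((24*(-12))*Q - 4*V) = 6*(-288*Q - 4*V) = -1728*Q - 24*V)
t(-695, E(22, 7)) - 1*(-63708) = (-1728*(9*22 + 15*7) - 24*(-695)) - 1*(-63708) = (-1728*(198 + 105) + 16680) + 63708 = (-1728*303 + 16680) + 63708 = (-523584 + 16680) + 63708 = -506904 + 63708 = -443196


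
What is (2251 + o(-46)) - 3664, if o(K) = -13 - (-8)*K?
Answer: -1794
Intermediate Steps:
o(K) = -13 + 8*K
(2251 + o(-46)) - 3664 = (2251 + (-13 + 8*(-46))) - 3664 = (2251 + (-13 - 368)) - 3664 = (2251 - 381) - 3664 = 1870 - 3664 = -1794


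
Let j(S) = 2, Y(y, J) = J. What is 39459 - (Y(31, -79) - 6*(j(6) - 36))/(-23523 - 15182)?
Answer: 305452144/7741 ≈ 39459.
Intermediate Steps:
39459 - (Y(31, -79) - 6*(j(6) - 36))/(-23523 - 15182) = 39459 - (-79 - 6*(2 - 36))/(-23523 - 15182) = 39459 - (-79 - 6*(-34))/(-38705) = 39459 - (-79 + 204)*(-1)/38705 = 39459 - 125*(-1)/38705 = 39459 - 1*(-25/7741) = 39459 + 25/7741 = 305452144/7741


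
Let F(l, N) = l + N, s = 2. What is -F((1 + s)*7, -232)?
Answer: 211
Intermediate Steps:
F(l, N) = N + l
-F((1 + s)*7, -232) = -(-232 + (1 + 2)*7) = -(-232 + 3*7) = -(-232 + 21) = -1*(-211) = 211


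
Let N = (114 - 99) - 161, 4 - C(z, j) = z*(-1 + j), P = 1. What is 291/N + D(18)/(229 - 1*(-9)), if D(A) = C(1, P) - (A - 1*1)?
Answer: -17789/8687 ≈ -2.0478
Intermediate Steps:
C(z, j) = 4 - z*(-1 + j)
D(A) = 5 - A (D(A) = (4 + 1 - 1*1*1) - (A - 1*1) = (4 + 1 - 1) - (A - 1) = 4 - (-1 + A) = 4 + (1 - A) = 5 - A)
N = -146 (N = 15 - 161 = -146)
291/N + D(18)/(229 - 1*(-9)) = 291/(-146) + (5 - 1*18)/(229 - 1*(-9)) = 291*(-1/146) + (5 - 18)/(229 + 9) = -291/146 - 13/238 = -17789/8687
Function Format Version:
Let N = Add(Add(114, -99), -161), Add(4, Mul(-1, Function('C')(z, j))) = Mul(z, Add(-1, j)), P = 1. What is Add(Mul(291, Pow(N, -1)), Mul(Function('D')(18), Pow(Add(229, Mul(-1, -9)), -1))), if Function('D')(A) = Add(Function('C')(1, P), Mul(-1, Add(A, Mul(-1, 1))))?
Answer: Rational(-17789, 8687) ≈ -2.0478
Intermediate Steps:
Function('C')(z, j) = Add(4, Mul(-1, z, Add(-1, j))) (Function('C')(z, j) = Add(4, Mul(-1, Mul(z, Add(-1, j)))) = Add(4, Mul(-1, z, Add(-1, j))))
Function('D')(A) = Add(5, Mul(-1, A)) (Function('D')(A) = Add(Add(4, 1, Mul(-1, 1, 1)), Mul(-1, Add(A, Mul(-1, 1)))) = Add(Add(4, 1, -1), Mul(-1, Add(A, -1))) = Add(4, Mul(-1, Add(-1, A))) = Add(4, Add(1, Mul(-1, A))) = Add(5, Mul(-1, A)))
N = -146 (N = Add(15, -161) = -146)
Add(Mul(291, Pow(N, -1)), Mul(Function('D')(18), Pow(Add(229, Mul(-1, -9)), -1))) = Add(Mul(291, Pow(-146, -1)), Mul(Add(5, Mul(-1, 18)), Pow(Add(229, Mul(-1, -9)), -1))) = Add(Mul(291, Rational(-1, 146)), Mul(Add(5, -18), Pow(Add(229, 9), -1))) = Add(Rational(-291, 146), Mul(-13, Pow(238, -1))) = Add(Rational(-291, 146), Mul(-13, Rational(1, 238))) = Add(Rational(-291, 146), Rational(-13, 238)) = Rational(-17789, 8687)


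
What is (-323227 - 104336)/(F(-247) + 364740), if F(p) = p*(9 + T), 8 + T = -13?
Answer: -47507/40856 ≈ -1.1628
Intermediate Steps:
T = -21 (T = -8 - 13 = -21)
F(p) = -12*p (F(p) = p*(9 - 21) = p*(-12) = -12*p)
(-323227 - 104336)/(F(-247) + 364740) = (-323227 - 104336)/(-12*(-247) + 364740) = -427563/(2964 + 364740) = -427563/367704 = -427563*1/367704 = -47507/40856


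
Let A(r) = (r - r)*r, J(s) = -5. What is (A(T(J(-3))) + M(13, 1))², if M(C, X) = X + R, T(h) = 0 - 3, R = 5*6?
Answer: 961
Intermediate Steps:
R = 30
T(h) = -3
M(C, X) = 30 + X (M(C, X) = X + 30 = 30 + X)
A(r) = 0 (A(r) = 0*r = 0)
(A(T(J(-3))) + M(13, 1))² = (0 + (30 + 1))² = (0 + 31)² = 31² = 961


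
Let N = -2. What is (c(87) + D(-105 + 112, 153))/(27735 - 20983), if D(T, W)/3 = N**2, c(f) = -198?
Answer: -93/3376 ≈ -0.027547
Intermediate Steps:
D(T, W) = 12 (D(T, W) = 3*(-2)**2 = 3*4 = 12)
(c(87) + D(-105 + 112, 153))/(27735 - 20983) = (-198 + 12)/(27735 - 20983) = -186/6752 = -186*1/6752 = -93/3376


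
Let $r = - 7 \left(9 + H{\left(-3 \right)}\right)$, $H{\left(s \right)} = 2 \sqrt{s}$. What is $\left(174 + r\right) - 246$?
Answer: $-135 - 14 i \sqrt{3} \approx -135.0 - 24.249 i$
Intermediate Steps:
$r = -63 - 14 i \sqrt{3}$ ($r = - 7 \left(9 + 2 \sqrt{-3}\right) = - 7 \left(9 + 2 i \sqrt{3}\right) = -63 - 14 i \sqrt{3} \approx -63.0 - 24.249 i$)
$\left(174 + r\right) - 246 = \left(174 - \left(63 + 14 i \sqrt{3}\right)\right) - 246 = \left(111 - 14 i \sqrt{3}\right) - 246 = -135 - 14 i \sqrt{3}$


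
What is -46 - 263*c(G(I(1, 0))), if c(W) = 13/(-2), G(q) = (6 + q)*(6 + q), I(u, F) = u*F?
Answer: 3327/2 ≈ 1663.5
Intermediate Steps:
I(u, F) = F*u
G(q) = (6 + q)**2
c(W) = -13/2 (c(W) = 13*(-1/2) = -13/2)
-46 - 263*c(G(I(1, 0))) = -46 - 263*(-13/2) = -46 + 3419/2 = 3327/2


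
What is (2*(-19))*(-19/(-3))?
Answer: -722/3 ≈ -240.67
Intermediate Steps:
(2*(-19))*(-19/(-3)) = -(-722)*(-1)/3 = -38*19/3 = -722/3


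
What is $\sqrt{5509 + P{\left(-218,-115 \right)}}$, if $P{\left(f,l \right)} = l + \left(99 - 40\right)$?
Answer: $\sqrt{5453} \approx 73.844$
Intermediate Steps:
$P{\left(f,l \right)} = 59 + l$ ($P{\left(f,l \right)} = l + 59 = 59 + l$)
$\sqrt{5509 + P{\left(-218,-115 \right)}} = \sqrt{5509 + \left(59 - 115\right)} = \sqrt{5509 - 56} = \sqrt{5453}$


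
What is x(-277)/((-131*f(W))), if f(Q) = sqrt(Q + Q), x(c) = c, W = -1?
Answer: -277*I*sqrt(2)/262 ≈ -1.4952*I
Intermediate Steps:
f(Q) = sqrt(2)*sqrt(Q) (f(Q) = sqrt(2*Q) = sqrt(2)*sqrt(Q))
x(-277)/((-131*f(W))) = -277*I*sqrt(2)/262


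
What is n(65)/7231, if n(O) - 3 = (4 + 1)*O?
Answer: 328/7231 ≈ 0.045360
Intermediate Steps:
n(O) = 3 + 5*O (n(O) = 3 + (4 + 1)*O = 3 + 5*O)
n(65)/7231 = (3 + 5*65)/7231 = (3 + 325)*(1/7231) = 328*(1/7231) = 328/7231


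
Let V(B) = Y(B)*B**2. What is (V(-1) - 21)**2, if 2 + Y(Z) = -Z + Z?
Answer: 529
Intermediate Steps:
Y(Z) = -2 (Y(Z) = -2 + (-Z + Z) = -2 + 0 = -2)
V(B) = -2*B**2
(V(-1) - 21)**2 = (-2*(-1)**2 - 21)**2 = (-2*1 - 21)**2 = (-2 - 21)**2 = (-23)**2 = 529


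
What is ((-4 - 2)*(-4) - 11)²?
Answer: 169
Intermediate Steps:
((-4 - 2)*(-4) - 11)² = (-6*(-4) - 11)² = (24 - 11)² = 13² = 169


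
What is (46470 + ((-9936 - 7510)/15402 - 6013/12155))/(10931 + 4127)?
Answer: 127932425108/41456292735 ≈ 3.0860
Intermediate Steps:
(46470 + ((-9936 - 7510)/15402 - 6013/12155))/(10931 + 4127) = (46470 + (-17446*1/15402 - 6013*1/12155))/15058 = (46470 + (-8723/7701 - 6013/12155))*(1/15058) = (46470 - 8960834/5506215)*(1/15058) = (255864850216/5506215)*(1/15058) = 127932425108/41456292735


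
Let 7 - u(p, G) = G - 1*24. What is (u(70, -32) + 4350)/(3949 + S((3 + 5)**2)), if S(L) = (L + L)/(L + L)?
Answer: 4413/3950 ≈ 1.1172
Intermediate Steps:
u(p, G) = 31 - G (u(p, G) = 7 - (G - 1*24) = 7 - (G - 24) = 7 - (-24 + G) = 7 + (24 - G) = 31 - G)
S(L) = 1 (S(L) = (2*L)/((2*L)) = (2*L)*(1/(2*L)) = 1)
(u(70, -32) + 4350)/(3949 + S((3 + 5)**2)) = ((31 - 1*(-32)) + 4350)/(3949 + 1) = ((31 + 32) + 4350)/3950 = (63 + 4350)*(1/3950) = 4413*(1/3950) = 4413/3950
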